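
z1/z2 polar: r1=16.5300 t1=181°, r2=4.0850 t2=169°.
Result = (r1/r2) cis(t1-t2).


r = 16.5300 / 4.0850 = 4.0465
theta = 181° - 169° = 12° = 12° (mod 360)

4.0465 cis(12°)


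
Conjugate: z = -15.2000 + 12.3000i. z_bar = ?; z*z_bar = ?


z_bar = -15.2000 - 12.3000i
z*z_bar = (-15.2)^2 + 12.3^2 = 231.04 + 151.29 = 382.33

z_bar = -15.2000 - 12.3000i, z*z_bar = 382.33


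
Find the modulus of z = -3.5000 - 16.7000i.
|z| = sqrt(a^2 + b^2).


|z| = sqrt((-3.5)^2 + (-16.7)^2) = sqrt(12.25 + 278.89) = sqrt(291.14) = 17.0628

|z| = 17.0628


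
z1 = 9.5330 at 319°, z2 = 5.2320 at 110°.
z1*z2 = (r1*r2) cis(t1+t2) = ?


r = 9.5330 * 5.2320 = 49.8767
theta = 319° + 110° = 429° = 69° (mod 360)

49.8767 cis(69°)


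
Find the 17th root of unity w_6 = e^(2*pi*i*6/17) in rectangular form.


Angle = 360*6/17 = 127.0588°
a = cos(127.0588°) = -0.6026
b = sin(127.0588°) = 0.7980

-0.6026 + 0.7980i


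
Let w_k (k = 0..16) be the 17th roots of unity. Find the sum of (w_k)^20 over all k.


The roots are w_k = w^k with w = e^(2*pi*i/17), and (w^k)^20 = (w^20)^k.
So S = 1 + u + u^2 + ... + u^(16) with u = w^20.
20 = 1*17 + 3, so 20 is not a multiple of 17: u = (w^17)^1 * w^3 = w^3 ≠ 1 (w is a primitive 17th root), while u^17 = (w^17)^20 = 1.
Geometric series: S = (1 - u^17)/(1 - u) = (1 - 1)/(1 - u) = 0

S = 0


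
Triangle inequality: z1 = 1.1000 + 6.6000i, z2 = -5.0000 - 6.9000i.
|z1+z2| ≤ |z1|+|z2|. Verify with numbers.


|z1| = sqrt(1.1^2 + 6.6^2) = sqrt(44.77) = 6.6910
|z2| = sqrt((-5)^2 + (-6.9)^2) = sqrt(72.61) = 8.5212
z1+z2 = -3.9000 - 0.3000i
|z1+z2| = sqrt(15.3) = 3.9115
|z1|+|z2| = 6.6910 + 8.5212 = 15.2122

|z1+z2| = 3.9115 ≤ |z1|+|z2| = 15.2122 (verified)


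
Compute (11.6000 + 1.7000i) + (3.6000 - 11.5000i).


Real: 11.6 + 3.6 = 15.2
Imag: 1.7 - 11.5 = -9.8

15.2000 - 9.8000i


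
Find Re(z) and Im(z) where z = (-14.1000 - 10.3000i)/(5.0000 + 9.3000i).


Multiply by conjugate: (-14.1000 - 10.3000i)(5.0000 - 9.3000i) / (5^2 + 9.3^2)
Numerator real = -14.1*5 - (10.3)*9.3 = -166.29
Numerator imag = -10.3*5 - (-14.1)*9.3 = 79.63
Denominator = 111.49
Re(z) = -166.29/111.49 = -1.4915
Im(z) = 79.63/111.49 = 0.7142

Re(z) = -1.4915, Im(z) = 0.7142


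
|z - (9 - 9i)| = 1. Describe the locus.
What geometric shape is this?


|z - z0| = r is a circle with center z0 and radius r.
Center = (9, -9), radius = 1

Circle with center (9, -9) and radius 1


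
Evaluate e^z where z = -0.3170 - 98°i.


e^-0.3170 = 0.7283
cos(-98°) = -0.1392
sin(-98°) = -0.9903
Real = 0.7283*(-0.1392) = -0.1014
Imag = 0.7283*(-0.9903) = -0.7212

-0.1014 - 0.7212i


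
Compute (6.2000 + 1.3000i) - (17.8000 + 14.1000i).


Real: 6.2 - 17.8 = -11.6
Imag: 1.3 - 14.1 = -12.8

-11.6000 - 12.8000i


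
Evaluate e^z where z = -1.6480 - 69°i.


e^-1.6480 = 0.19243
cos(-69°) = 0.3584
sin(-69°) = -0.9336
Real = 0.19243*0.3584 = 0.0690
Imag = 0.19243*(-0.9336) = -0.1797

0.0690 - 0.1797i


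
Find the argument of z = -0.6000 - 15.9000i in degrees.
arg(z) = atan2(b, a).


Re = -0.6, Im = -15.9
arg = atan2(-15.9, -0.6) = -92.1611 degrees

arg(z) = -92.1611 degrees


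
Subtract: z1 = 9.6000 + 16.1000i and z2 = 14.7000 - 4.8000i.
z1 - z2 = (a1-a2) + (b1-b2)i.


Real: 9.6 - 14.7 = -5.1
Imag: 16.1 + 4.8 = 20.9

-5.1000 + 20.9000i


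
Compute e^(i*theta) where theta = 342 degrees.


cos(342°) = 0.9511
sin(342°) = -0.3090

e^(i*342°) = 0.9511 - 0.3090i


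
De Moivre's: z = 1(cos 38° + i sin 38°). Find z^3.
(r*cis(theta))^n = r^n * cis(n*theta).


r^3 = 1^3 = 1
n*theta = 3*38° = 114° = 114° (mod 360)
a = 1*cos(114°) = -0.4067
b = 1*sin(114°) = 0.9135

1 cis(114°) = -0.4067 + 0.9135i


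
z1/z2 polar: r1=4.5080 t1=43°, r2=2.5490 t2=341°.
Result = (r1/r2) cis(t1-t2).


r = 4.5080 / 2.5490 = 1.7685
theta = 43° - 341° = -298° = 62° (mod 360)

1.7685 cis(62°)


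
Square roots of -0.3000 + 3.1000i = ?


|z| = sqrt(0.09+9.61) = 3.1145
sqrt((|z|+a)/2) = sqrt((3.1145+(-0.3))/2) = sqrt(1.4072) = 1.1863
sqrt((|z|-a)/2) = sqrt((3.1145-(-0.3))/2) = sqrt(1.7072) = 1.3066

±(1.1863 + 1.3066i) i.e. 1.1863 + 1.3066i and -1.1863 - 1.3066i


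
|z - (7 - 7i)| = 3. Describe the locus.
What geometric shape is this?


|z - z0| = r is a circle with center z0 and radius r.
Center = (7, -7), radius = 3

Circle with center (7, -7) and radius 3


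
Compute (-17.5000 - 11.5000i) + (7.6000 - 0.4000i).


Real: -17.5 + 7.6 = -9.9
Imag: -11.5 - 0.4 = -11.9

-9.9000 - 11.9000i


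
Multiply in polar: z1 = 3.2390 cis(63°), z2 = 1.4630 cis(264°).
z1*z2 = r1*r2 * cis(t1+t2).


r = 3.2390 * 1.4630 = 4.7387
theta = 63° + 264° = 327° = 327° (mod 360)

4.7387 cis(327°)


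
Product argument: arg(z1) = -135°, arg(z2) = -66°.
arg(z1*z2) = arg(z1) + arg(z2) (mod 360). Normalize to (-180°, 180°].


arg(z1*z2) = -135° - 66° = -201°
Normalized to (-180°, 180°]: 159°

159°


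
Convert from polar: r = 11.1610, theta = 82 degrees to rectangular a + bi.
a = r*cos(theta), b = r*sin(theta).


a = 11.1610*cos(82°) = 11.1610*0.13917 = 1.5533
b = 11.1610*sin(82°) = 11.1610*0.99027 = 11.0524

1.5533 + 11.0524i


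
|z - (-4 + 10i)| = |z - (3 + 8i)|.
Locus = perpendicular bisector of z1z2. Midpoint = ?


Equal distances means the locus is the perpendicular bisector of z1 and z2.
Midpoint = ((-4+3)/2, (10+8)/2) = (-0.5000, 9.0000)

Perpendicular bisector through (-0.5000, 9.0000)


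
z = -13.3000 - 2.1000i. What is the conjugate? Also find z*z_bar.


z_bar = -13.3000 + 2.1000i
z*z_bar = (-13.3)^2 + (-2.1)^2 = 176.89 + 4.41 = 181.3

z_bar = -13.3000 + 2.1000i, z*z_bar = 181.3


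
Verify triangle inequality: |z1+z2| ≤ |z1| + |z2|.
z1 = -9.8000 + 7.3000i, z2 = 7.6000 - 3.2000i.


|z1| = sqrt((-9.8)^2 + 7.3^2) = sqrt(149.33) = 12.2201
|z2| = sqrt(7.6^2 + (-3.2)^2) = sqrt(68) = 8.2462
z1+z2 = -2.2000 + 4.1000i
|z1+z2| = sqrt(21.65) = 4.6530
|z1|+|z2| = 12.2201 + 8.2462 = 20.4663

|z1+z2| = 4.6530 ≤ |z1|+|z2| = 20.4663 (verified)


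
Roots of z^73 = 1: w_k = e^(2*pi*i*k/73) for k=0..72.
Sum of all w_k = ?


The sum of all 73th roots of unity is 0.
Geometric series: (1 - w^73)/(1 - w) = (1-1)/(1-w) = 0 since w^73 = 1, w ≠ 1.
Alternatively: coefficient of z^72 in z^73 - 1 is 0.

0


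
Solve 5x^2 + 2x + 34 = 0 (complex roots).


disc = 2^2 - 4*5*34 = 4 - 680 = -676
sqrt(|disc|) = sqrt(676) = 26.0000
Real part = -2/(2*5) = -0.2000
Imag part = 26.0000/(2*5) = 2.6000

-0.2000 ± 2.6000i


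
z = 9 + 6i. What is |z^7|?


|z| = sqrt(81+36) = sqrt(117) = 10.8167
|z^7| = |z|^7 = (sqrt(117))^7 = 117^3 * sqrt(117) = 1601613*sqrt(117)

|z^7| = 1601613*sqrt(117) ≈ 17324093.3848


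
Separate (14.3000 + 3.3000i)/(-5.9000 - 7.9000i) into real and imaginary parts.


Multiply by conjugate: (14.3000 + 3.3000i)(-5.9000 + 7.9000i) / ((-5.9)^2 + (-7.9)^2)
Numerator real = 14.3*(-5.9) + 3.3*(-7.9) = -110.44
Numerator imag = 3.3*(-5.9) - 14.3*(-7.9) = 93.5
Denominator = 97.22
Re(z) = -110.44/97.22 = -1.1360
Im(z) = 93.5/97.22 = 0.9617

Re(z) = -1.1360, Im(z) = 0.9617


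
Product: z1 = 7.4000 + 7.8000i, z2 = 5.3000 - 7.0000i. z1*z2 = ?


Real = 7.4*5.3 - 7.8*(-7) = 39.22 - (-54.6) = 93.82
Imag = 7.4*(-7) + 5.3*7.8 = -51.8 + 41.34 = -10.46

93.8200 - 10.4600i


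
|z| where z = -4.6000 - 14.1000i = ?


|z| = sqrt((-4.6)^2 + (-14.1)^2) = sqrt(21.16 + 198.81) = sqrt(219.97) = 14.8314

|z| = 14.8314


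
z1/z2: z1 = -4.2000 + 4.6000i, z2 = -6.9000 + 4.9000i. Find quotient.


Conjugate of z2 = -6.9000 - 4.9000i
Numerator: (-4.2000 + 4.6000i)(-6.9000 - 4.9000i) = 51.5200 - 11.1600i
Denominator: (-6.9)^2 + 4.9^2 = 71.62
Result = (51.5200 - 11.1600i)/71.62

0.7194 - 0.1558i


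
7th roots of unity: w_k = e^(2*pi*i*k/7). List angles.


The 7th roots of unity are cis(360k/7°) for k=0..6
Angle step = 360/7 = 51.4286°
Primitive root: cis(51.4286°)
Primitive root = 0.6235 + 0.7818i

7 roots at angles: 0°, 51.4286°, 102.8571°, 154.2857°, 205.7143°, 257.1429°, 308.5714°


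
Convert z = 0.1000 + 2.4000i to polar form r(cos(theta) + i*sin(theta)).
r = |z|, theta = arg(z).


r = sqrt(0.01+5.76) = sqrt(5.77) = 2.4021
theta = atan2(2.4, 0.1) = 87.6141 degrees

r = 2.4021, theta = 87.6141 degrees


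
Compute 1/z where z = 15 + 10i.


|z|^2 = 225+100 = 325
1/z = (15 - 10i)/325

1/z = 0.0462 - 0.0308i


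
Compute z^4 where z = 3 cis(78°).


r^4 = 3^4 = 81
n*theta = 4*78° = 312° = 312° (mod 360)
a = 81*cos(312°) = 54.1996
b = 81*sin(312°) = -60.1947

81 cis(312°) = 54.1996 - 60.1947i


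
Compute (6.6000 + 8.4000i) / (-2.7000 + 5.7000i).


Conjugate of z2 = -2.7000 - 5.7000i
Numerator: (6.6000 + 8.4000i)(-2.7000 - 5.7000i) = 30.0600 - 60.3000i
Denominator: (-2.7)^2 + 5.7^2 = 39.78
Result = (30.0600 - 60.3000i)/39.78

0.7557 - 1.5158i


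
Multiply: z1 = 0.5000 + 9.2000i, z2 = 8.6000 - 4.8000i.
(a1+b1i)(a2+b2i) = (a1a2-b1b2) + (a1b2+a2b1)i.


Real = 0.5*8.6 - 9.2*(-4.8) = 4.3 - (-44.16) = 48.46
Imag = 0.5*(-4.8) + 8.6*9.2 = -2.4 + 79.12 = 76.72

48.4600 + 76.7200i


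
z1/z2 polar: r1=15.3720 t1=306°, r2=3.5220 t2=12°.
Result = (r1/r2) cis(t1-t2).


r = 15.3720 / 3.5220 = 4.3646
theta = 306° - 12° = 294° = 294° (mod 360)

4.3646 cis(294°)


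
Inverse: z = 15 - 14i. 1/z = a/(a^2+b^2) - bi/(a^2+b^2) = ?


|z|^2 = 225+196 = 421
1/z = (15 + 14i)/421

1/z = 0.0356 + 0.0333i


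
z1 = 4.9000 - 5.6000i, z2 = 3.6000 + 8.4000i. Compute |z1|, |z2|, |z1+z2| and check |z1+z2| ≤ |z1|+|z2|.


|z1| = sqrt(4.9^2 + (-5.6)^2) = sqrt(55.37) = 7.4411
|z2| = sqrt(3.6^2 + 8.4^2) = sqrt(83.52) = 9.1389
z1+z2 = 8.5000 + 2.8000i
|z1+z2| = sqrt(80.09) = 8.9493
|z1|+|z2| = 7.4411 + 9.1389 = 16.5800

|z1+z2| = 8.9493 ≤ |z1|+|z2| = 16.5800 (verified)


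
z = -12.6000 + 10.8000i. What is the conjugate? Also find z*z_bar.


z_bar = -12.6000 - 10.8000i
z*z_bar = (-12.6)^2 + 10.8^2 = 158.76 + 116.64 = 275.4

z_bar = -12.6000 - 10.8000i, z*z_bar = 275.4


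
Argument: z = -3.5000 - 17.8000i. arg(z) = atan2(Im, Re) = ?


Re = -3.5, Im = -17.8
arg = atan2(-17.8, -3.5) = -101.1241 degrees

arg(z) = -101.1241 degrees


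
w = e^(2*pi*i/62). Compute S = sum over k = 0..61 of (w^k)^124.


The roots are w_k = w^k with w = e^(2*pi*i/62), and (w^k)^124 = (w^124)^k.
So S = 1 + u + u^2 + ... + u^(61) with u = w^124.
124 = 2*62 + 0, so 124 is a multiple of 62 and u = (w^62)^2 = 1.
Every one of the 62 terms equals 1: S = 62

S = 62


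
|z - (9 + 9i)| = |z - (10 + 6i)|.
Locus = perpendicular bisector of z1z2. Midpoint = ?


Equal distances means the locus is the perpendicular bisector of z1 and z2.
Midpoint = ((9+10)/2, (9+6)/2) = (9.5000, 7.5000)

Perpendicular bisector through (9.5000, 7.5000)


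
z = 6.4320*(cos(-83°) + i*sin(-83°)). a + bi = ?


a = 6.4320*cos(-83°) = 6.4320*0.12187 = 0.7839
b = 6.4320*sin(-83°) = 6.4320*(-0.99255) = -6.3841

0.7839 - 6.3841i


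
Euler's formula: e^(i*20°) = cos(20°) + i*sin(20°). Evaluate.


cos(20°) = 0.9397
sin(20°) = 0.3420

e^(i*20°) = 0.9397 + 0.3420i


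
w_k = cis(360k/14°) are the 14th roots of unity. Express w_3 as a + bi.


Angle = 360*3/14 = 77.1429°
a = cos(77.1429°) = 0.2225
b = sin(77.1429°) = 0.9749

0.2225 + 0.9749i


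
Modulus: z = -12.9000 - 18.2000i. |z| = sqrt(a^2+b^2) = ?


|z| = sqrt((-12.9)^2 + (-18.2)^2) = sqrt(166.41 + 331.24) = sqrt(497.65) = 22.3081

|z| = 22.3081


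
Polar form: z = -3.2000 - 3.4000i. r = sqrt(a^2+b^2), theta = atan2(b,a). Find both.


r = sqrt(10.24+11.56) = sqrt(21.8) = 4.6690
theta = atan2(-3.4, -3.2) = -133.2643 degrees

r = 4.6690, theta = -133.2643 degrees


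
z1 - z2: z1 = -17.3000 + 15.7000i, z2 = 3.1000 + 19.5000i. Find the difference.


Real: -17.3 - 3.1 = -20.4
Imag: 15.7 - 19.5 = -3.8

-20.4000 - 3.8000i


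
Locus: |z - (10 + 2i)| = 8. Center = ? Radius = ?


|z - z0| = r is a circle with center z0 and radius r.
Center = (10, 2), radius = 8

Circle with center (10, 2) and radius 8


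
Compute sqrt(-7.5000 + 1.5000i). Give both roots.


|z| = sqrt(56.25+2.25) = 7.6485
sqrt((|z|+a)/2) = sqrt((7.6485+(-7.5))/2) = sqrt(0.0743) = 0.2725
sqrt((|z|-a)/2) = sqrt((7.6485-(-7.5))/2) = sqrt(7.5743) = 2.7521

±(0.2725 + 2.7521i) i.e. 0.2725 + 2.7521i and -0.2725 - 2.7521i


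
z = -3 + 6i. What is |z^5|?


|z| = sqrt(9+36) = sqrt(45) = 6.7082
|z^5| = |z|^5 = (sqrt(45))^5 = 45^2 * sqrt(45) = 2025*sqrt(45)

|z^5| = 2025*sqrt(45) ≈ 13584.1130


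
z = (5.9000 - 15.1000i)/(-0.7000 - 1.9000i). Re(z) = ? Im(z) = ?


Multiply by conjugate: (5.9000 - 15.1000i)(-0.7000 + 1.9000i) / ((-0.7)^2 + (-1.9)^2)
Numerator real = 5.9*(-0.7) - (15.1)*(-1.9) = 24.56
Numerator imag = -15.1*(-0.7) - 5.9*(-1.9) = 21.78
Denominator = 4.1
Re(z) = 24.56/4.1 = 5.9902
Im(z) = 21.78/4.1 = 5.3122

Re(z) = 5.9902, Im(z) = 5.3122


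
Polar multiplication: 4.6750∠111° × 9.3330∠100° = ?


r = 4.6750 * 9.3330 = 43.6318
theta = 111° + 100° = 211° = 211° (mod 360)

43.6318 cis(211°)


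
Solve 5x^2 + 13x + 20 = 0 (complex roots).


disc = 13^2 - 4*5*20 = 169 - 400 = -231
sqrt(|disc|) = sqrt(231) = 15.1987
Real part = -13/(2*5) = -1.3000
Imag part = 15.1987/(2*5) = 1.5199

-1.3000 ± 1.5199i


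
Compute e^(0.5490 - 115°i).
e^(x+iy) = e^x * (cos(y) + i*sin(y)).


e^0.5490 = 1.7315
cos(-115°) = -0.42262
sin(-115°) = -0.9063
Real = 1.7315*(-0.42262) = -0.7318
Imag = 1.7315*(-0.9063) = -1.5693

-0.7318 - 1.5693i


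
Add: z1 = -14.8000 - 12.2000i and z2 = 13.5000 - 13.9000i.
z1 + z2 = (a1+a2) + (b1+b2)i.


Real: -14.8 + 13.5 = -1.3
Imag: -12.2 - 13.9 = -26.1

-1.3000 - 26.1000i


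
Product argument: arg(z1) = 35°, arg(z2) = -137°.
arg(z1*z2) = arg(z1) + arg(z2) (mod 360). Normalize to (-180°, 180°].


arg(z1*z2) = 35° - 137° = -102°
Normalized to (-180°, 180°]: -102°

-102°


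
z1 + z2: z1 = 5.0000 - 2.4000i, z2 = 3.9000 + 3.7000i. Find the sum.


Real: 5 + 3.9 = 8.9
Imag: -2.4 + 3.7 = 1.3

8.9000 + 1.3000i


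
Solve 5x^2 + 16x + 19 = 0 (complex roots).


disc = 16^2 - 4*5*19 = 256 - 380 = -124
sqrt(|disc|) = sqrt(124) = 11.1355
Real part = -16/(2*5) = -1.6000
Imag part = 11.1355/(2*5) = 1.1136

-1.6000 ± 1.1136i


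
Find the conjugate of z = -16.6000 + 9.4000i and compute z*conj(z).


z_bar = -16.6000 - 9.4000i
z*z_bar = (-16.6)^2 + 9.4^2 = 275.56 + 88.36 = 363.92

z_bar = -16.6000 - 9.4000i, z*z_bar = 363.92


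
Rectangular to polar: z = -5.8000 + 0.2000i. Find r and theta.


r = sqrt(33.64+0.04) = sqrt(33.68) = 5.8034
theta = atan2(0.2, -5.8) = 178.0251 degrees

r = 5.8034, theta = 178.0251 degrees


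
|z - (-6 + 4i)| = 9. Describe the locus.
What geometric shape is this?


|z - z0| = r is a circle with center z0 and radius r.
Center = (-6, 4), radius = 9

Circle with center (-6, 4) and radius 9


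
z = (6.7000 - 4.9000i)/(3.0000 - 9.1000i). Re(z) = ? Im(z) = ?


Multiply by conjugate: (6.7000 - 4.9000i)(3.0000 + 9.1000i) / (3^2 + (-9.1)^2)
Numerator real = 6.7*3 - (4.9)*(-9.1) = 64.69
Numerator imag = -4.9*3 - 6.7*(-9.1) = 46.27
Denominator = 91.81
Re(z) = 64.69/91.81 = 0.7046
Im(z) = 46.27/91.81 = 0.5040

Re(z) = 0.7046, Im(z) = 0.5040


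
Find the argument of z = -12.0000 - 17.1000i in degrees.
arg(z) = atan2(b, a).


Re = -12, Im = -17.1
arg = atan2(-17.1, -12) = -125.0594 degrees

arg(z) = -125.0594 degrees


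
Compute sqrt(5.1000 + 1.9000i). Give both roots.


|z| = sqrt(26.01+3.61) = 5.4424
sqrt((|z|+a)/2) = sqrt((5.4424+5.1)/2) = sqrt(5.2712) = 2.2959
sqrt((|z|-a)/2) = sqrt((5.4424-5.1)/2) = sqrt(0.1712) = 0.4138

±(2.2959 + 0.4138i) i.e. 2.2959 + 0.4138i and -2.2959 - 0.4138i


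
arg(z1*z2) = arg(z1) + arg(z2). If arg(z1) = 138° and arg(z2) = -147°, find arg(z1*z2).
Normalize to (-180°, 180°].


arg(z1*z2) = 138° - 147° = -9°
Normalized to (-180°, 180°]: -9°

-9°


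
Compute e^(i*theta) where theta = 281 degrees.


cos(281°) = 0.1908
sin(281°) = -0.9816

e^(i*281°) = 0.1908 - 0.9816i


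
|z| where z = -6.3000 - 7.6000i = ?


|z| = sqrt((-6.3)^2 + (-7.6)^2) = sqrt(39.69 + 57.76) = sqrt(97.45) = 9.8717

|z| = 9.8717


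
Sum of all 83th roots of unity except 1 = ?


With w = e^(2*pi*i/83), all 83 of the 83th roots of unity w^0 = 1, w, ..., w^(82) sum to 0: 1 + w + ... + w^(82) = (1 - w^83)/(1 - w) = 0 since w^83 = 1, w ≠ 1.
Removing the root 1: w + w^2 + ... + w^(82) = 0 - 1 = -1

Sum = -1


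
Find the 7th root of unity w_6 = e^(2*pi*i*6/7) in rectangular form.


Angle = 360*6/7 = 308.5714°
a = cos(308.5714°) = 0.6235
b = sin(308.5714°) = -0.7818

0.6235 - 0.7818i


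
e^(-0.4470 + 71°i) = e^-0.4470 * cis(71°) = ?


e^-0.4470 = 0.6395
cos(71°) = 0.3256
sin(71°) = 0.94552
Real = 0.6395*0.3256 = 0.2082
Imag = 0.6395*0.94552 = 0.6047

0.2082 + 0.6047i


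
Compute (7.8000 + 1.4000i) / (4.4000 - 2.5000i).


Conjugate of z2 = 4.4000 + 2.5000i
Numerator: (7.8000 + 1.4000i)(4.4000 + 2.5000i) = 30.8200 + 25.6600i
Denominator: 4.4^2 + (-2.5)^2 = 25.61
Result = (30.8200 + 25.6600i)/25.61

1.2034 + 1.0020i


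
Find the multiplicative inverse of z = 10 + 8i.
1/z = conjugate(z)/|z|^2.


|z|^2 = 100+64 = 164
1/z = (10 - 8i)/164

1/z = 0.0610 - 0.0488i


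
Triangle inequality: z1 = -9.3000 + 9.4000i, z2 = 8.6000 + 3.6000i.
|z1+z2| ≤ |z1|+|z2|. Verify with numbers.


|z1| = sqrt((-9.3)^2 + 9.4^2) = sqrt(174.85) = 13.2231
|z2| = sqrt(8.6^2 + 3.6^2) = sqrt(86.92) = 9.3231
z1+z2 = -0.7000 + 13.0000i
|z1+z2| = sqrt(169.49) = 13.0188
|z1|+|z2| = 13.2231 + 9.3231 = 22.5462

|z1+z2| = 13.0188 ≤ |z1|+|z2| = 22.5462 (verified)


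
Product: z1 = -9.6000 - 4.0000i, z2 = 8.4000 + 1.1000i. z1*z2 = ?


Real = -9.6*8.4 - (-4)*1.1 = -80.64 - (-4.4) = -76.24
Imag = -9.6*1.1 + 8.4*(-4) = -10.56 - (33.6) = -44.16

-76.2400 - 44.1600i


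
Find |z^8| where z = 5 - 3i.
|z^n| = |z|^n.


|z| = sqrt(25+9) = sqrt(34) = 5.8310
|z^8| = |z|^8 = (sqrt(34))^8 = 34^4 = 1336336

|z^8| = 1336336


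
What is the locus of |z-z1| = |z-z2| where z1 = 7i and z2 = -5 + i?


Equal distances means the locus is the perpendicular bisector of z1 and z2.
Midpoint = ((0+(-5))/2, (7+1)/2) = (-2.5000, 4.0000)

Perpendicular bisector through (-2.5000, 4.0000)


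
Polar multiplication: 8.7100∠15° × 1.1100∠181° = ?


r = 8.7100 * 1.1100 = 9.6681
theta = 15° + 181° = 196° = 196° (mod 360)

9.6681 cis(196°)


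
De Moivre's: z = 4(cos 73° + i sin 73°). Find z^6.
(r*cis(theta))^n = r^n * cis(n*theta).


r^6 = 4^6 = 4096
n*theta = 6*73° = 438° = 78° (mod 360)
a = 4096*cos(78°) = 851.6063
b = 4096*sin(78°) = 4006.4926

4096 cis(78°) = 851.6063 + 4006.4926i


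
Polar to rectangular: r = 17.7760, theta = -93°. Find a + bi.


a = 17.7760*cos(-93°) = 17.7760*(-0.052336) = -0.9303
b = 17.7760*sin(-93°) = 17.7760*(-0.99863) = -17.7516

-0.9303 - 17.7516i


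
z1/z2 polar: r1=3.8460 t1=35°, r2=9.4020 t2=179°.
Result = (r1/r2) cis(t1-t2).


r = 3.8460 / 9.4020 = 0.4091
theta = 35° - 179° = -144° = 216° (mod 360)

0.4091 cis(216°)


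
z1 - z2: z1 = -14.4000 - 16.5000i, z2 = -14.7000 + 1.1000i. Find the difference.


Real: -14.4 + 14.7 = 0.3
Imag: -16.5 - 1.1 = -17.6

0.3000 - 17.6000i


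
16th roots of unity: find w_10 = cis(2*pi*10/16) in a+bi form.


Angle = 360*10/16 = 225°
a = cos(225°) = -0.7071
b = sin(225°) = -0.7071

-0.7071 - 0.7071i


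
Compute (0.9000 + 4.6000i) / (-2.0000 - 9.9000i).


Conjugate of z2 = -2.0000 + 9.9000i
Numerator: (0.9000 + 4.6000i)(-2.0000 + 9.9000i) = -47.3400 - 0.2900i
Denominator: (-2)^2 + (-9.9)^2 = 102.01
Result = (-47.3400 - 0.2900i)/102.01

-0.4641 - 0.0028i


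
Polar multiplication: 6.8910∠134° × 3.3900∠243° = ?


r = 6.8910 * 3.3900 = 23.3605
theta = 134° + 243° = 377° = 17° (mod 360)

23.3605 cis(17°)


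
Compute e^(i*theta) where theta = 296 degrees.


cos(296°) = 0.4384
sin(296°) = -0.8988

e^(i*296°) = 0.4384 - 0.8988i


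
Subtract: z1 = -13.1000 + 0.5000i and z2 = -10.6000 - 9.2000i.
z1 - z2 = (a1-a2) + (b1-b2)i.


Real: -13.1 + 10.6 = -2.5
Imag: 0.5 + 9.2 = 9.7

-2.5000 + 9.7000i


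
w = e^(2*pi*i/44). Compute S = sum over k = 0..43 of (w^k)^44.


The roots are w_k = w^k with w = e^(2*pi*i/44), and (w^k)^44 = (w^44)^k.
So S = 1 + u + u^2 + ... + u^(43) with u = w^44.
44 = 1*44 + 0, so 44 is a multiple of 44 and u = (w^44)^1 = 1.
Every one of the 44 terms equals 1: S = 44

S = 44


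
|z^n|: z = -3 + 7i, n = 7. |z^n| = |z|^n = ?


|z| = sqrt(9+49) = sqrt(58) = 7.6158
|z^7| = |z|^7 = (sqrt(58))^7 = 58^3 * sqrt(58) = 195112*sqrt(58)

|z^7| = 195112*sqrt(58) ≈ 1485928.7222


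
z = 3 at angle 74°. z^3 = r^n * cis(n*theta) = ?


r^3 = 3^3 = 27
n*theta = 3*74° = 222° = 222° (mod 360)
a = 27*cos(222°) = -20.0649
b = 27*sin(222°) = -18.0665

27 cis(222°) = -20.0649 - 18.0665i


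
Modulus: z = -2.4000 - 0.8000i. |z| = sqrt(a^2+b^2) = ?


|z| = sqrt((-2.4)^2 + (-0.8)^2) = sqrt(5.76 + 0.64) = sqrt(6.4) = 2.5298

|z| = 2.5298


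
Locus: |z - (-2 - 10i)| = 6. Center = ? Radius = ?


|z - z0| = r is a circle with center z0 and radius r.
Center = (-2, -10), radius = 6

Circle with center (-2, -10) and radius 6


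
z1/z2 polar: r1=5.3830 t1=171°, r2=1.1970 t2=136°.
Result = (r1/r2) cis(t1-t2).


r = 5.3830 / 1.1970 = 4.4971
theta = 171° - 136° = 35° = 35° (mod 360)

4.4971 cis(35°)


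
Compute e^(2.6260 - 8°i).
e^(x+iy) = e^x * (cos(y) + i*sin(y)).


e^2.6260 = 13.8184
cos(-8°) = 0.99027
sin(-8°) = -0.13917
Real = 13.8184*0.99027 = 13.6839
Imag = 13.8184*(-0.13917) = -1.9231

13.6839 - 1.9231i


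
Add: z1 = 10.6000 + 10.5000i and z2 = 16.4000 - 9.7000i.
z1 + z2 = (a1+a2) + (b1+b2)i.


Real: 10.6 + 16.4 = 27
Imag: 10.5 - 9.7 = 0.8

27.0000 + 0.8000i


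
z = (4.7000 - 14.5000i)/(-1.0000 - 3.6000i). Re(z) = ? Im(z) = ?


Multiply by conjugate: (4.7000 - 14.5000i)(-1.0000 + 3.6000i) / ((-1)^2 + (-3.6)^2)
Numerator real = 4.7*(-1) - (14.5)*(-3.6) = 47.5
Numerator imag = -14.5*(-1) - 4.7*(-3.6) = 31.42
Denominator = 13.96
Re(z) = 47.5/13.96 = 3.4026
Im(z) = 31.42/13.96 = 2.2507

Re(z) = 3.4026, Im(z) = 2.2507


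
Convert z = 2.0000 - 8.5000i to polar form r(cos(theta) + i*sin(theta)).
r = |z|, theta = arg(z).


r = sqrt(4+72.25) = sqrt(76.25) = 8.7321
theta = atan2(-8.5, 2) = -76.7595 degrees

r = 8.7321, theta = -76.7595 degrees


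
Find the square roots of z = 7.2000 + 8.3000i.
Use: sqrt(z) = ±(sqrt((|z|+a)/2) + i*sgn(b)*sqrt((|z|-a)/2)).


|z| = sqrt(51.84+68.89) = 10.9877
sqrt((|z|+a)/2) = sqrt((10.9877+7.2)/2) = sqrt(9.0939) = 3.0156
sqrt((|z|-a)/2) = sqrt((10.9877-7.2)/2) = sqrt(1.8939) = 1.3762

±(3.0156 + 1.3762i) i.e. 3.0156 + 1.3762i and -3.0156 - 1.3762i


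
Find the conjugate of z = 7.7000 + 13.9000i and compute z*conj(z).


z_bar = 7.7000 - 13.9000i
z*z_bar = 7.7^2 + 13.9^2 = 59.29 + 193.21 = 252.5

z_bar = 7.7000 - 13.9000i, z*z_bar = 252.5


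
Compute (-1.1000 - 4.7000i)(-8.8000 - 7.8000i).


Real = -1.1*(-8.8) - (-4.7)*(-7.8) = 9.68 - 36.66 = -26.98
Imag = -1.1*(-7.8) - (8.8)*(-4.7) = 8.58 + 41.36 = 49.94

-26.9800 + 49.9400i


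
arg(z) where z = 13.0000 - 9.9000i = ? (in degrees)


Re = 13, Im = -9.9
arg = atan2(-9.9, 13) = -37.2907 degrees

arg(z) = -37.2907 degrees


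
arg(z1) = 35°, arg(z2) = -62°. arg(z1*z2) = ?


arg(z1*z2) = 35° - 62° = -27°
Normalized to (-180°, 180°]: -27°

-27°


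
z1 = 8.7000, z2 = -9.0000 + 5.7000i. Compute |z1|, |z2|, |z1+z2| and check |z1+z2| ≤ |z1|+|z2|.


|z1| = sqrt(8.7^2 + 0^2) = sqrt(75.69) = 8.7000
|z2| = sqrt((-9)^2 + 5.7^2) = sqrt(113.49) = 10.6532
z1+z2 = -0.3000 + 5.7000i
|z1+z2| = sqrt(32.58) = 5.7079
|z1|+|z2| = 8.7000 + 10.6532 = 19.3532

|z1+z2| = 5.7079 ≤ |z1|+|z2| = 19.3532 (verified)


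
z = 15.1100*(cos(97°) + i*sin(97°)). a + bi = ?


a = 15.1100*cos(97°) = 15.1100*(-0.121869) = -1.8414
b = 15.1100*sin(97°) = 15.1100*0.99255 = 14.9974

-1.8414 + 14.9974i


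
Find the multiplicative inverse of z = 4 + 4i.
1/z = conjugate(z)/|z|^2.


|z|^2 = 16+16 = 32
1/z = (4 - 4i)/32

1/z = 0.1250 - 0.1250i


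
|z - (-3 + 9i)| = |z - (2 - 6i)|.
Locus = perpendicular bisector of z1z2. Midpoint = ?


Equal distances means the locus is the perpendicular bisector of z1 and z2.
Midpoint = ((-3+2)/2, (9+(-6))/2) = (-0.5000, 1.5000)

Perpendicular bisector through (-0.5000, 1.5000)


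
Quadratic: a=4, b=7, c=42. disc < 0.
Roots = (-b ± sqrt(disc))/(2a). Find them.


disc = 7^2 - 4*4*42 = 49 - 672 = -623
sqrt(|disc|) = sqrt(623) = 24.9600
Real part = -7/(2*4) = -0.8750
Imag part = 24.9600/(2*4) = 3.1200

-0.8750 ± 3.1200i


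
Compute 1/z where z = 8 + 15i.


|z|^2 = 64+225 = 289
1/z = (8 - 15i)/289

1/z = 0.0277 - 0.0519i


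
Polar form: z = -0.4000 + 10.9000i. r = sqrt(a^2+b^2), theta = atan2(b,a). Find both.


r = sqrt(0.16+118.81) = sqrt(118.97) = 10.9073
theta = atan2(10.9, -0.4) = 92.1017 degrees

r = 10.9073, theta = 92.1017 degrees


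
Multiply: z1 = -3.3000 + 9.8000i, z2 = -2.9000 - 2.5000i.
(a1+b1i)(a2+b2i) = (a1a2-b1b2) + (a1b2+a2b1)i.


Real = -3.3*(-2.9) - 9.8*(-2.5) = 9.57 - (-24.5) = 34.07
Imag = -3.3*(-2.5) - (2.9)*9.8 = 8.25 - (28.42) = -20.17

34.0700 - 20.1700i


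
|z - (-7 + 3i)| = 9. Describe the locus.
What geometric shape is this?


|z - z0| = r is a circle with center z0 and radius r.
Center = (-7, 3), radius = 9

Circle with center (-7, 3) and radius 9


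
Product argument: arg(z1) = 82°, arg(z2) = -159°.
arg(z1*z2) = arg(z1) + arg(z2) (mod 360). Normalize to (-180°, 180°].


arg(z1*z2) = 82° - 159° = -77°
Normalized to (-180°, 180°]: -77°

-77°


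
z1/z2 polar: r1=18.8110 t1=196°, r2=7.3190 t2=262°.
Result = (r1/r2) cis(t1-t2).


r = 18.8110 / 7.3190 = 2.5702
theta = 196° - 262° = -66° = 294° (mod 360)

2.5702 cis(294°)


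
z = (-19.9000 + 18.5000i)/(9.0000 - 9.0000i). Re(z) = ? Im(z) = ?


Multiply by conjugate: (-19.9000 + 18.5000i)(9.0000 + 9.0000i) / (9^2 + (-9)^2)
Numerator real = -19.9*9 + 18.5*(-9) = -345.6
Numerator imag = 18.5*9 - (-19.9)*(-9) = -12.6
Denominator = 162
Re(z) = -345.6/162 = -2.1333
Im(z) = -12.6/162 = -0.0778

Re(z) = -2.1333, Im(z) = -0.0778


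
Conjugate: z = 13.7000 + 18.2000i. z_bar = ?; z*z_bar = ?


z_bar = 13.7000 - 18.2000i
z*z_bar = 13.7^2 + 18.2^2 = 187.69 + 331.24 = 518.93

z_bar = 13.7000 - 18.2000i, z*z_bar = 518.93


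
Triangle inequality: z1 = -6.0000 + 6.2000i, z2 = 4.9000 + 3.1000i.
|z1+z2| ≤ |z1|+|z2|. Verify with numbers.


|z1| = sqrt((-6)^2 + 6.2^2) = sqrt(74.44) = 8.6279
|z2| = sqrt(4.9^2 + 3.1^2) = sqrt(33.62) = 5.7983
z1+z2 = -1.1000 + 9.3000i
|z1+z2| = sqrt(87.7) = 9.3648
|z1|+|z2| = 8.6279 + 5.7983 = 14.4262

|z1+z2| = 9.3648 ≤ |z1|+|z2| = 14.4262 (verified)


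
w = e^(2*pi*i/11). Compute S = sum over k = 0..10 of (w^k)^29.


The roots are w_k = w^k with w = e^(2*pi*i/11), and (w^k)^29 = (w^29)^k.
So S = 1 + u + u^2 + ... + u^(10) with u = w^29.
29 = 2*11 + 7, so 29 is not a multiple of 11: u = (w^11)^2 * w^7 = w^7 ≠ 1 (w is a primitive 11th root), while u^11 = (w^11)^29 = 1.
Geometric series: S = (1 - u^11)/(1 - u) = (1 - 1)/(1 - u) = 0

S = 0


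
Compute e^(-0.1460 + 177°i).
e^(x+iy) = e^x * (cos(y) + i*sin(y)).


e^-0.1460 = 0.8642
cos(177°) = -0.9986
sin(177°) = 0.0523
Real = 0.8642*(-0.9986) = -0.8630
Imag = 0.8642*0.0523 = 0.0452

-0.8630 + 0.0452i


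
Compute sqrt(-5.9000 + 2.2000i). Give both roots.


|z| = sqrt(34.81+4.84) = 6.2968
sqrt((|z|+a)/2) = sqrt((6.2968+(-5.9))/2) = sqrt(0.1984) = 0.4454
sqrt((|z|-a)/2) = sqrt((6.2968-(-5.9))/2) = sqrt(6.0984) = 2.4695

±(0.4454 + 2.4695i) i.e. 0.4454 + 2.4695i and -0.4454 - 2.4695i


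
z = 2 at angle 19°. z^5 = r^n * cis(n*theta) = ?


r^5 = 2^5 = 32
n*theta = 5*19° = 95° = 95° (mod 360)
a = 32*cos(95°) = -2.7890
b = 32*sin(95°) = 31.8782

32 cis(95°) = -2.7890 + 31.8782i


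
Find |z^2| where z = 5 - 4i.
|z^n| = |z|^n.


|z| = sqrt(25+16) = sqrt(41) = 6.4031
|z^2| = |z|^2 = (sqrt(41))^2 = 41

|z^2| = 41


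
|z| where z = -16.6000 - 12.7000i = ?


|z| = sqrt((-16.6)^2 + (-12.7)^2) = sqrt(275.56 + 161.29) = sqrt(436.85) = 20.9010

|z| = 20.9010


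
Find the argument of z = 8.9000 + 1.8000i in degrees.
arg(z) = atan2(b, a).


Re = 8.9, Im = 1.8
arg = atan2(1.8, 8.9) = 11.4337 degrees

arg(z) = 11.4337 degrees


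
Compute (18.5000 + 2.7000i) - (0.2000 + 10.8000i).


Real: 18.5 - 0.2 = 18.3
Imag: 2.7 - 10.8 = -8.1

18.3000 - 8.1000i


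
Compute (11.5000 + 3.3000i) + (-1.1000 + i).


Real: 11.5 - 1.1 = 10.4
Imag: 3.3 + 1 = 4.3

10.4000 + 4.3000i


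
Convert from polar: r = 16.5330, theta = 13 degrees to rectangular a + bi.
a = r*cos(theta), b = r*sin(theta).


a = 16.5330*cos(13°) = 16.5330*0.97437 = 16.1093
b = 16.5330*sin(13°) = 16.5330*0.22495 = 3.7191

16.1093 + 3.7191i


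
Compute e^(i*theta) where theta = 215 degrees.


cos(215°) = -0.8192
sin(215°) = -0.5736

e^(i*215°) = -0.8192 - 0.5736i


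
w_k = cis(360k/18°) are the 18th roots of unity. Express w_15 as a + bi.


Angle = 360*15/18 = 300°
a = cos(300°) = 0.5000
b = sin(300°) = -0.8660

0.5000 - 0.8660i


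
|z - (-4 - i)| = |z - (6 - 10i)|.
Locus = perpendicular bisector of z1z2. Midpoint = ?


Equal distances means the locus is the perpendicular bisector of z1 and z2.
Midpoint = ((-4+6)/2, (-1+(-10))/2) = (1.0000, -5.5000)

Perpendicular bisector through (1.0000, -5.5000)


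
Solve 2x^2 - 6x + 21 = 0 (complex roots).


disc = (-6)^2 - 4*2*21 = 36 - 168 = -132
sqrt(|disc|) = sqrt(132) = 11.4891
Real part = 6/(2*2) = 1.5000
Imag part = 11.4891/(2*2) = 2.8723

1.5000 ± 2.8723i


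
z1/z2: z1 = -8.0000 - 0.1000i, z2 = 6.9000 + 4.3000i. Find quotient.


Conjugate of z2 = 6.9000 - 4.3000i
Numerator: (-8.0000 - 0.1000i)(6.9000 - 4.3000i) = -55.6300 + 33.7100i
Denominator: 6.9^2 + 4.3^2 = 66.1
Result = (-55.6300 + 33.7100i)/66.1

-0.8416 + 0.5100i


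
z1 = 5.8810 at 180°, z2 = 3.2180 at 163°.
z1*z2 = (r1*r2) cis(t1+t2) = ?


r = 5.8810 * 3.2180 = 18.9251
theta = 180° + 163° = 343° = 343° (mod 360)

18.9251 cis(343°)


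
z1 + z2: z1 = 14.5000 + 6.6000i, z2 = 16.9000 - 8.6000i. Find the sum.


Real: 14.5 + 16.9 = 31.4
Imag: 6.6 - 8.6 = -2

31.4000 - 2.0000i


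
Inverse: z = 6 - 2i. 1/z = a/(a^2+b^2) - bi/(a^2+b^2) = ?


|z|^2 = 36+4 = 40
1/z = (6 + 2i)/40

1/z = 0.1500 + 0.0500i


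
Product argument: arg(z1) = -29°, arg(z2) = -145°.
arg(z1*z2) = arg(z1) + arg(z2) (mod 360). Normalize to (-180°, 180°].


arg(z1*z2) = -29° - 145° = -174°
Normalized to (-180°, 180°]: -174°

-174°


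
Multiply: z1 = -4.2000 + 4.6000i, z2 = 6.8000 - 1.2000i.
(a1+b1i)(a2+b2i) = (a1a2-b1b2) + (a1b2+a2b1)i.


Real = -4.2*6.8 - 4.6*(-1.2) = -28.56 - (-5.52) = -23.04
Imag = -4.2*(-1.2) + 6.8*4.6 = 5.04 + 31.28 = 36.32

-23.0400 + 36.3200i


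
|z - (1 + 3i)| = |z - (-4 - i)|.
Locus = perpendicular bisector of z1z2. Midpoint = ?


Equal distances means the locus is the perpendicular bisector of z1 and z2.
Midpoint = ((1+(-4))/2, (3+(-1))/2) = (-1.5000, 1.0000)

Perpendicular bisector through (-1.5000, 1.0000)


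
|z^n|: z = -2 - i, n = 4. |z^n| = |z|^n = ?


|z| = sqrt(4+1) = sqrt(5) = 2.2361
|z^4| = |z|^4 = (sqrt(5))^4 = 5^2 = 25

|z^4| = 25


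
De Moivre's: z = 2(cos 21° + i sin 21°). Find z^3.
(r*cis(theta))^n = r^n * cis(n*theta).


r^3 = 2^3 = 8
n*theta = 3*21° = 63° = 63° (mod 360)
a = 8*cos(63°) = 3.6319
b = 8*sin(63°) = 7.1281

8 cis(63°) = 3.6319 + 7.1281i


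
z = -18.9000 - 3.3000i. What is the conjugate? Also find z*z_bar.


z_bar = -18.9000 + 3.3000i
z*z_bar = (-18.9)^2 + (-3.3)^2 = 357.21 + 10.89 = 368.1

z_bar = -18.9000 + 3.3000i, z*z_bar = 368.1


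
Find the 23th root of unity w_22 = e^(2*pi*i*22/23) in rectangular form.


Angle = 360*22/23 = 344.3478°
a = cos(344.3478°) = 0.9629
b = sin(344.3478°) = -0.2698

0.9629 - 0.2698i


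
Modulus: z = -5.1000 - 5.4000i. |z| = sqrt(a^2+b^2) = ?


|z| = sqrt((-5.1)^2 + (-5.4)^2) = sqrt(26.01 + 29.16) = sqrt(55.17) = 7.4277

|z| = 7.4277


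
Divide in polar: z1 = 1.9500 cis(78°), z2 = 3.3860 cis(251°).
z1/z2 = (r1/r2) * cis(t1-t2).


r = 1.9500 / 3.3860 = 0.5759
theta = 78° - 251° = -173° = 187° (mod 360)

0.5759 cis(187°)


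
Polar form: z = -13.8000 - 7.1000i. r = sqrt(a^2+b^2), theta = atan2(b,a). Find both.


r = sqrt(190.44+50.41) = sqrt(240.85) = 15.5193
theta = atan2(-7.1, -13.8) = -152.7745 degrees

r = 15.5193, theta = -152.7745 degrees


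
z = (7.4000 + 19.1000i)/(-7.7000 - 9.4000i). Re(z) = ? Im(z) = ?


Multiply by conjugate: (7.4000 + 19.1000i)(-7.7000 + 9.4000i) / ((-7.7)^2 + (-9.4)^2)
Numerator real = 7.4*(-7.7) + 19.1*(-9.4) = -236.52
Numerator imag = 19.1*(-7.7) - 7.4*(-9.4) = -77.51
Denominator = 147.65
Re(z) = -236.52/147.65 = -1.6019
Im(z) = -77.51/147.65 = -0.5250

Re(z) = -1.6019, Im(z) = -0.5250


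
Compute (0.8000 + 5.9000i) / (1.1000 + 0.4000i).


Conjugate of z2 = 1.1000 - 0.4000i
Numerator: (0.8000 + 5.9000i)(1.1000 - 0.4000i) = 3.2400 + 6.1700i
Denominator: 1.1^2 + 0.4^2 = 1.37
Result = (3.2400 + 6.1700i)/1.37

2.3650 + 4.5036i


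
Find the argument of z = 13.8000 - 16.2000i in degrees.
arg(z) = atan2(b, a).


Re = 13.8, Im = -16.2
arg = atan2(-16.2, 13.8) = -49.5739 degrees

arg(z) = -49.5739 degrees


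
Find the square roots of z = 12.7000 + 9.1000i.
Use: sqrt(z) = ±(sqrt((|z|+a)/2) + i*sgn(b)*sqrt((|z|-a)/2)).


|z| = sqrt(161.29+82.81) = 15.6237
sqrt((|z|+a)/2) = sqrt((15.6237+12.7)/2) = sqrt(14.1618) = 3.7632
sqrt((|z|-a)/2) = sqrt((15.6237-12.7)/2) = sqrt(1.4618) = 1.2091

±(3.7632 + 1.2091i) i.e. 3.7632 + 1.2091i and -3.7632 - 1.2091i


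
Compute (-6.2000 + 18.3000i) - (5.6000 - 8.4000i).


Real: -6.2 - 5.6 = -11.8
Imag: 18.3 + 8.4 = 26.7

-11.8000 + 26.7000i


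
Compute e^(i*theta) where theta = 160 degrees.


cos(160°) = -0.9397
sin(160°) = 0.3420

e^(i*160°) = -0.9397 + 0.3420i


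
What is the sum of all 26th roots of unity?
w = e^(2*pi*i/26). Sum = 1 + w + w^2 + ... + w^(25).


The sum of all 26th roots of unity is 0.
Geometric series: (1 - w^26)/(1 - w) = (1-1)/(1-w) = 0 since w^26 = 1, w ≠ 1.
Alternatively: coefficient of z^25 in z^26 - 1 is 0.

0


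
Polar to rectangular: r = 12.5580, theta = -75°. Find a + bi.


a = 12.5580*cos(-75°) = 12.5580*0.258819 = 3.2502
b = 12.5580*sin(-75°) = 12.5580*(-0.96593) = -12.1301

3.2502 - 12.1301i


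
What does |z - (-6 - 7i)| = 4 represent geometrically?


|z - z0| = r is a circle with center z0 and radius r.
Center = (-6, -7), radius = 4

Circle with center (-6, -7) and radius 4


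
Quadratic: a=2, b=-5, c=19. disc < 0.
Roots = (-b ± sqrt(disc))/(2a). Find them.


disc = (-5)^2 - 4*2*19 = 25 - 152 = -127
sqrt(|disc|) = sqrt(127) = 11.2694
Real part = 5/(2*2) = 1.2500
Imag part = 11.2694/(2*2) = 2.8174

1.2500 ± 2.8174i


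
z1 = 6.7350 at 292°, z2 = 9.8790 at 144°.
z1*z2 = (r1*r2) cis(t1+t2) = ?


r = 6.7350 * 9.8790 = 66.5351
theta = 292° + 144° = 436° = 76° (mod 360)

66.5351 cis(76°)


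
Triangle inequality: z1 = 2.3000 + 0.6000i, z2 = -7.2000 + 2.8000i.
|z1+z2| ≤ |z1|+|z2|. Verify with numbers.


|z1| = sqrt(2.3^2 + 0.6^2) = sqrt(5.65) = 2.3770
|z2| = sqrt((-7.2)^2 + 2.8^2) = sqrt(59.68) = 7.7253
z1+z2 = -4.9000 + 3.4000i
|z1+z2| = sqrt(35.57) = 5.9641
|z1|+|z2| = 2.3770 + 7.7253 = 10.1023

|z1+z2| = 5.9641 ≤ |z1|+|z2| = 10.1023 (verified)


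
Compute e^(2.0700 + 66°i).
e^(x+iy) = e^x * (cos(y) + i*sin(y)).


e^2.0700 = 7.9248
cos(66°) = 0.40674
sin(66°) = 0.91355
Real = 7.9248*0.40674 = 3.2233
Imag = 7.9248*0.91355 = 7.2397

3.2233 + 7.2397i


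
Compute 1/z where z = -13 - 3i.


|z|^2 = 169+9 = 178
1/z = (-13 + 3i)/178

1/z = -0.0730 + 0.0169i


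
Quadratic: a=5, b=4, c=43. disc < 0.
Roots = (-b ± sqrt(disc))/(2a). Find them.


disc = 4^2 - 4*5*43 = 16 - 860 = -844
sqrt(|disc|) = sqrt(844) = 29.0517
Real part = -4/(2*5) = -0.4000
Imag part = 29.0517/(2*5) = 2.9052

-0.4000 ± 2.9052i


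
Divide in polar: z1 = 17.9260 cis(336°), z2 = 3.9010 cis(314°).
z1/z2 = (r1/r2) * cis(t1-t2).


r = 17.9260 / 3.9010 = 4.5952
theta = 336° - 314° = 22° = 22° (mod 360)

4.5952 cis(22°)


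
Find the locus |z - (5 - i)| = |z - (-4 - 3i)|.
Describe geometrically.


Equal distances means the locus is the perpendicular bisector of z1 and z2.
Midpoint = ((5+(-4))/2, (-1+(-3))/2) = (0.5000, -2.0000)

Perpendicular bisector through (0.5000, -2.0000)


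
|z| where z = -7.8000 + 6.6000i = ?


|z| = sqrt((-7.8)^2 + 6.6^2) = sqrt(60.84 + 43.56) = sqrt(104.4) = 10.2176

|z| = 10.2176


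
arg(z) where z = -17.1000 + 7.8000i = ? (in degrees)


Re = -17.1, Im = 7.8
arg = atan2(7.8, -17.1) = 155.4804 degrees

arg(z) = 155.4804 degrees


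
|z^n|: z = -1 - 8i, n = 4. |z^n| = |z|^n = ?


|z| = sqrt(1+64) = sqrt(65) = 8.0623
|z^4| = |z|^4 = (sqrt(65))^4 = 65^2 = 4225

|z^4| = 4225


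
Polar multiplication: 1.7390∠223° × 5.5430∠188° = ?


r = 1.7390 * 5.5430 = 9.6393
theta = 223° + 188° = 411° = 51° (mod 360)

9.6393 cis(51°)


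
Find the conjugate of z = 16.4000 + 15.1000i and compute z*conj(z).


z_bar = 16.4000 - 15.1000i
z*z_bar = 16.4^2 + 15.1^2 = 268.96 + 228.01 = 496.97

z_bar = 16.4000 - 15.1000i, z*z_bar = 496.97


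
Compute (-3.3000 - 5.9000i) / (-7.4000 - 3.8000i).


Conjugate of z2 = -7.4000 + 3.8000i
Numerator: (-3.3000 - 5.9000i)(-7.4000 + 3.8000i) = 46.8400 + 31.1200i
Denominator: (-7.4)^2 + (-3.8)^2 = 69.2
Result = (46.8400 + 31.1200i)/69.2

0.6769 + 0.4497i


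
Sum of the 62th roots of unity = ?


The sum of all 62th roots of unity is 0.
Geometric series: (1 - w^62)/(1 - w) = (1-1)/(1-w) = 0 since w^62 = 1, w ≠ 1.
Alternatively: coefficient of z^61 in z^62 - 1 is 0.

0


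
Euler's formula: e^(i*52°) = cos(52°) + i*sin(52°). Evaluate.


cos(52°) = 0.6157
sin(52°) = 0.7880

e^(i*52°) = 0.6157 + 0.7880i


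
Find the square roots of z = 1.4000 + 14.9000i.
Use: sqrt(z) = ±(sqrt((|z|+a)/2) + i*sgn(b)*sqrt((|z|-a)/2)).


|z| = sqrt(1.96+222.01) = 14.9656
sqrt((|z|+a)/2) = sqrt((14.9656+1.4)/2) = sqrt(8.1828) = 2.8606
sqrt((|z|-a)/2) = sqrt((14.9656-1.4)/2) = sqrt(6.7828) = 2.6044

±(2.8606 + 2.6044i) i.e. 2.8606 + 2.6044i and -2.8606 - 2.6044i


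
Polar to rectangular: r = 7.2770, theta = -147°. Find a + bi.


a = 7.2770*cos(-147°) = 7.2770*(-0.83867) = -6.1030
b = 7.2770*sin(-147°) = 7.2770*(-0.54464) = -3.9633

-6.1030 - 3.9633i


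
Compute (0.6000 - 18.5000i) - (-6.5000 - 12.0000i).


Real: 0.6 + 6.5 = 7.1
Imag: -18.5 + 12 = -6.5

7.1000 - 6.5000i


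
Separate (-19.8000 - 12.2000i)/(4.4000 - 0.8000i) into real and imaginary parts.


Multiply by conjugate: (-19.8000 - 12.2000i)(4.4000 + 0.8000i) / (4.4^2 + (-0.8)^2)
Numerator real = -19.8*4.4 - (12.2)*(-0.8) = -77.36
Numerator imag = -12.2*4.4 - (-19.8)*(-0.8) = -69.52
Denominator = 20
Re(z) = -77.36/20 = -3.8680
Im(z) = -69.52/20 = -3.4760

Re(z) = -3.8680, Im(z) = -3.4760


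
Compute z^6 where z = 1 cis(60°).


r^6 = 1^6 = 1
n*theta = 6*60° = 360° = 0° (mod 360)
a = 1*cos(0°) = 1.0000
b = 1*sin(0°) = 0

1 cis(0°) = 1.0000 + 0i


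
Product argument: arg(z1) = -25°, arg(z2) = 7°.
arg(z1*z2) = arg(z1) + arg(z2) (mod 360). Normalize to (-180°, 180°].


arg(z1*z2) = -25° + 7° = -18°
Normalized to (-180°, 180°]: -18°

-18°


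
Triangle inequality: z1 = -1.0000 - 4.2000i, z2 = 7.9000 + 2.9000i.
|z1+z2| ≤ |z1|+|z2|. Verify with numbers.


|z1| = sqrt((-1)^2 + (-4.2)^2) = sqrt(18.64) = 4.3174
|z2| = sqrt(7.9^2 + 2.9^2) = sqrt(70.82) = 8.4155
z1+z2 = 6.9000 - 1.3000i
|z1+z2| = sqrt(49.3) = 7.0214
|z1|+|z2| = 4.3174 + 8.4155 = 12.7329

|z1+z2| = 7.0214 ≤ |z1|+|z2| = 12.7329 (verified)
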